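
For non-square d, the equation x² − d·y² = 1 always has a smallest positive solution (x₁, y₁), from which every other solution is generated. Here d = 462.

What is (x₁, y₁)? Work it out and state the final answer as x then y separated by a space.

43 2

√462 → a₀=21, period (2,42); ℓ=2 even so k=1
i=0: a=21 ⇒ p=21, q=1
i=1: a=2 ⇒ p=43, q=2
→ (43, 2).  Check: 43²=1849, 462·2²=1848, difference 1.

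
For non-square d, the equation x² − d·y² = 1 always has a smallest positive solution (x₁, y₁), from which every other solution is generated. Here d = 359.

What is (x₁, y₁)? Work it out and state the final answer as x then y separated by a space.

d=359: √d = [18; 1,17,1,36] (ℓ=4, even), read p_3/q_3
a_0=18:  p_0=18·1+0=18,  q_0=18·0+1=1
a_1=1:  p_1=1·18+1=19,  q_1=1·1+0=1
a_2=17:  p_2=17·19+18=341,  q_2=17·1+1=18
a_3=1:  p_3=1·341+19=360,  q_3=1·18+1=19
→ (360, 19).  Check: 360²=129600, 359·19²=129599, difference 1.

360 19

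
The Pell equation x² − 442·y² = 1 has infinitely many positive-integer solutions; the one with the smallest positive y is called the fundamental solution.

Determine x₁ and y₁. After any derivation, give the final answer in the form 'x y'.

883 42

√442 = [21; 42, …], period ℓ=1 (odd) → k=1
k=0  a_k=21  p_k/q_k = 21/1
k=1  a_k=42  p_k/q_k = 883/42
(x₁, y₁) = (883, 42);  883² − 442·42² = 1 ✓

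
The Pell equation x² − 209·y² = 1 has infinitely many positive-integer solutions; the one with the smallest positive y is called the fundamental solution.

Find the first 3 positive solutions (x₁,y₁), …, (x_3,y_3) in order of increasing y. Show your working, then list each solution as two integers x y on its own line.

46551 3220
4333991201 299788440
403503248748951 27910903337660

√209 → a₀=14, period (2,5,3,2,3,5,2,28); ℓ=8 even so k=7
a_0=14:  p_0=14·1+0=14,  q_0=14·0+1=1
a_1=2:  p_1=2·14+1=29,  q_1=2·1+0=2
a_2=5:  p_2=5·29+14=159,  q_2=5·2+1=11
a_3=3:  p_3=3·159+29=506,  q_3=3·11+2=35
…
a_5=3:  p_5=3·1171+506=4019,  q_5=3·81+35=278
a_6=5:  p_6=5·4019+1171=21266,  q_6=5·278+81=1471
a_7=2:  p_7=2·21266+4019=46551,  q_7=2·1471+278=3220
→ (46551, 3220).  Check: 46551²=2166995601, 209·3220²=2166995600, difference 1.
k=2:  x_2 = 46551·46551+209·3220·3220 = 4333991201,  y_2 = 46551·3220+3220·46551 = 299788440
k=3:  x_3 = 46551·4333991201+209·3220·299788440 = 403503248748951,  y_3 = 46551·299788440+3220·4333991201 = 27910903337660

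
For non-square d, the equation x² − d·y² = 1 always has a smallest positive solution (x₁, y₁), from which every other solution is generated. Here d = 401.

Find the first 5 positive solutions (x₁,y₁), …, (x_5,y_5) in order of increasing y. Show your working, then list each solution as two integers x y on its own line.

[20; 40] for √401; ℓ=1 ⇒ convergent index 1
step 0: (20, 1)  from 20·(1,0) + (0,1)
step 1: (801, 40)  from 40·(20,1) + (1,0)
fundamental: x₁=801, y₁=40  (since 641601 − 401·1600 = 1)
(801+40√401)^2 = 1283201 + 64080√401
(801+40√401)^3 = 2055687201 + 102656120√401
(801+40√401)^4 = 3293209612801 + 164455040160√401
(801+40√401)^5 = 5275719744020001 + 263456871680200√401

801 40
1283201 64080
2055687201 102656120
3293209612801 164455040160
5275719744020001 263456871680200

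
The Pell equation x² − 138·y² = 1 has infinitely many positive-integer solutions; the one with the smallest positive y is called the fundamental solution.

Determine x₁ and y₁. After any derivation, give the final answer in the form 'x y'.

47 4

√138 = [11; 1,2,1,22, …], period ℓ=4 (even) → k=3
k=0  a_k=11  p_k/q_k = 11/1
k=1  a_k=1  p_k/q_k = 12/1
k=2  a_k=2  p_k/q_k = 35/3
k=3  a_k=1  p_k/q_k = 47/4
(x₁, y₁) = (47, 4);  47² − 138·4² = 1 ✓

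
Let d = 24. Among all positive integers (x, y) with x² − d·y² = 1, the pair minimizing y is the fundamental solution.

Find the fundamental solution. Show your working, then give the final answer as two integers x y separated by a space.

5 1

[4; 1,8] for √24; ℓ=2 ⇒ convergent index 1
i=0: a=4 ⇒ p=4, q=1
i=1: a=1 ⇒ p=5, q=1
→ (5, 1).  Check: 5²=25, 24·1²=24, difference 1.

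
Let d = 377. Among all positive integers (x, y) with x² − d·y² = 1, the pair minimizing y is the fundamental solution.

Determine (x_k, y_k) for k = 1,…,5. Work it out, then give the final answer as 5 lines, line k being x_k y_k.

233 12
108577 5592
50596649 2605860
23577929857 1214325168
10987264716713 565872922428

[19; 2,2,2,38] for √377; ℓ=4 ⇒ convergent index 3
a_0=19:  p_0=19·1+0=19,  q_0=19·0+1=1
…
a_2=2:  p_2=2·39+19=97,  q_2=2·2+1=5
a_3=2:  p_3=2·97+39=233,  q_3=2·5+2=12
→ (233, 12).  Check: 233²=54289, 377·12²=54288, difference 1.
k=2:  x_2 = 233·233+377·12·12 = 108577,  y_2 = 233·12+12·233 = 5592
k=3:  x_3 = 233·108577+377·12·5592 = 50596649,  y_3 = 233·5592+12·108577 = 2605860
k=4:  x_4 = 233·50596649+377·12·2605860 = 23577929857,  y_4 = 233·2605860+12·50596649 = 1214325168
k=5:  x_5 = 233·23577929857+377·12·1214325168 = 10987264716713,  y_5 = 233·1214325168+12·23577929857 = 565872922428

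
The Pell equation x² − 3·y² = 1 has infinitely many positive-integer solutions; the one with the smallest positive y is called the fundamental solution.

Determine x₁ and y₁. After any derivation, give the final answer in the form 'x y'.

√3 → a₀=1, period (1,2); ℓ=2 even so k=1
k=0  a_k=1  p_k/q_k = 1/1
k=1  a_k=1  p_k/q_k = 2/1
fundamental: x₁=2, y₁=1  (since 4 − 3·1 = 1)

2 1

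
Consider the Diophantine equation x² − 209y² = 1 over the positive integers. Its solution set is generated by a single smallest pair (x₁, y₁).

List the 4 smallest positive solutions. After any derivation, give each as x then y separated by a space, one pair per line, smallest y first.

d=209: √d = [14; 2,5,3,2,3,5,2,28] (ℓ=8, even), read p_7/q_7
i=0: a=14 ⇒ p=14, q=1
i=1: a=2 ⇒ p=29, q=2
…
i=3: a=3 ⇒ p=506, q=35
i=4: a=2 ⇒ p=1171, q=81
i=5: a=3 ⇒ p=4019, q=278
i=6: a=5 ⇒ p=21266, q=1471
i=7: a=2 ⇒ p=46551, q=3220
fundamental: x₁=46551, y₁=3220  (since 2166995601 − 209·10368400 = 1)
(x_2, y_2) = (46551·46551 + 209·3220·3220, 46551·3220 + 3220·46551) = (4333991201, 299788440)
(x_3, y_3) = (46551·4333991201 + 209·3220·299788440, 46551·299788440 + 3220·4333991201) = (403503248748951, 27910903337660)
(x_4, y_4) = (46551·403503248748951 + 209·3220·27910903337660, 46551·27910903337660 + 3220·403503248748951) = (37566959460690844801, 2598560922243032880)

46551 3220
4333991201 299788440
403503248748951 27910903337660
37566959460690844801 2598560922243032880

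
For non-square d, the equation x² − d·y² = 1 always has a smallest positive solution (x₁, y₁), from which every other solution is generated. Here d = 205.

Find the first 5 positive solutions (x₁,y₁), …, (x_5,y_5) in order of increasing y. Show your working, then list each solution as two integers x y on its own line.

39689 2772
3150433441 220035816
250075105640009 17466002999676
19850461732342200961 1386416385888245712
1575689951139784122242249 110050959861571165127460

√205 → a₀=14, period (3,6,1,4,1,6,3,28); ℓ=8 even so k=7
a_0=14:  p_0=14·1+0=14,  q_0=14·0+1=1
a_1=3:  p_1=3·14+1=43,  q_1=3·1+0=3
a_2=6:  p_2=6·43+14=272,  q_2=6·3+1=19
a_3=1:  p_3=1·272+43=315,  q_3=1·19+3=22
a_4=4:  p_4=4·315+272=1532,  q_4=4·22+19=107
…
a_6=6:  p_6=6·1847+1532=12614,  q_6=6·129+107=881
a_7=3:  p_7=3·12614+1847=39689,  q_7=3·881+129=2772
(x₁, y₁) = (39689, 2772);  39689² − 205·2772² = 1 ✓
n=2: (39689,2772)∘(39689,2772) = (39689·39689+205·2772·2772, 39689·2772+2772·39689) = (3150433441,220035816)
n=3: (3150433441,220035816)∘(39689,2772) = (39689·3150433441+205·2772·220035816, 39689·220035816+2772·3150433441) = (250075105640009,17466002999676)
n=4: (250075105640009,17466002999676)∘(39689,2772) = (39689·250075105640009+205·2772·17466002999676, 39689·17466002999676+2772·250075105640009) = (19850461732342200961,1386416385888245712)
n=5: (19850461732342200961,1386416385888245712)∘(39689,2772) = (39689·19850461732342200961+205·2772·1386416385888245712, 39689·1386416385888245712+2772·19850461732342200961) = (1575689951139784122242249,110050959861571165127460)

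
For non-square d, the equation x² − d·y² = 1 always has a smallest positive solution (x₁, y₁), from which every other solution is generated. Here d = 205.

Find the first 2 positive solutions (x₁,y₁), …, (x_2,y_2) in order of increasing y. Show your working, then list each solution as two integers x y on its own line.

39689 2772
3150433441 220035816

d=205: √d = [14; 3,6,1,4,1,6,3,28] (ℓ=8, even), read p_7/q_7
a_0=14:  p_0=14·1+0=14,  q_0=14·0+1=1
…
a_3=1:  p_3=1·272+43=315,  q_3=1·19+3=22
…
a_5=1:  p_5=1·1532+315=1847,  q_5=1·107+22=129
a_6=6:  p_6=6·1847+1532=12614,  q_6=6·129+107=881
a_7=3:  p_7=3·12614+1847=39689,  q_7=3·881+129=2772
→ (39689, 2772).  Check: 39689²=1575216721, 205·2772²=1575216720, difference 1.
n=2: (39689,2772)∘(39689,2772) = (39689·39689+205·2772·2772, 39689·2772+2772·39689) = (3150433441,220035816)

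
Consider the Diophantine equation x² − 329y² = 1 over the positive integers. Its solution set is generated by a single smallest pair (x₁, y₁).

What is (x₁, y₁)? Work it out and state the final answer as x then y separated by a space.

2376415 131016

√329 → a₀=18, period (7,4,2,1,1,4,1,1,2,4,7,36); ℓ=12 even so k=11
a_0=18:  p_0=18·1+0=18,  q_0=18·0+1=1
a_1=7:  p_1=7·18+1=127,  q_1=7·1+0=7
a_2=4:  p_2=4·127+18=526,  q_2=4·7+1=29
a_3=2:  p_3=2·526+127=1179,  q_3=2·29+7=65
a_4=1:  p_4=1·1179+526=1705,  q_4=1·65+29=94
…
a_10=4:  p_10=4·74857+29366=328794,  q_10=4·4127+1619=18127
a_11=7:  p_11=7·328794+74857=2376415,  q_11=7·18127+4127=131016
fundamental: x₁=2376415, y₁=131016  (since 5647348252225 − 329·17165192256 = 1)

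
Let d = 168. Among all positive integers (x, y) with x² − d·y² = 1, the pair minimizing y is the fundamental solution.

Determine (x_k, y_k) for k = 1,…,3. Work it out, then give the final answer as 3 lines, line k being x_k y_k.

√168 → a₀=12, period (1,24); ℓ=2 even so k=1
i=0: a=12 ⇒ p=12, q=1
i=1: a=1 ⇒ p=13, q=1
→ (13, 1).  Check: 13²=169, 168·1²=168, difference 1.
n=2: (13,1)∘(13,1) = (13·13+168·1·1, 13·1+1·13) = (337,26)
n=3: (337,26)∘(13,1) = (13·337+168·1·26, 13·26+1·337) = (8749,675)

13 1
337 26
8749 675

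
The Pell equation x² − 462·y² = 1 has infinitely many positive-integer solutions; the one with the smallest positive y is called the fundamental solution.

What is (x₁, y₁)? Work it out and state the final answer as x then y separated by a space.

43 2

√462 = [21; 2,42, …], period ℓ=2 (even) → k=1
i=0: a=21 ⇒ p=21, q=1
i=1: a=2 ⇒ p=43, q=2
→ (43, 2).  Check: 43²=1849, 462·2²=1848, difference 1.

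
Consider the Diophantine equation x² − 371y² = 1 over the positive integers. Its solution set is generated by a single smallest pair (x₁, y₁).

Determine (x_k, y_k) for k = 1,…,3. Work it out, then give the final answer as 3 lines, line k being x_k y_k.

√371 → a₀=19, period (3,1,4,1,3,38); ℓ=6 even so k=5
step 0: (19, 1)  from 19·(1,0) + (0,1)
…
step 2: (77, 4)  from 1·(58,3) + (19,1)
step 3: (366, 19)  from 4·(77,4) + (58,3)
step 4: (443, 23)  from 1·(366,19) + (77,4)
step 5: (1695, 88)  from 3·(443,23) + (366,19)
(x₁, y₁) = (1695, 88);  1695² − 371·88² = 1 ✓
n=2: (1695,88)∘(1695,88) = (1695·1695+371·88·88, 1695·88+88·1695) = (5746049,298320)
n=3: (5746049,298320)∘(1695,88) = (1695·5746049+371·88·298320, 1695·298320+88·5746049) = (19479104415,1011304712)

1695 88
5746049 298320
19479104415 1011304712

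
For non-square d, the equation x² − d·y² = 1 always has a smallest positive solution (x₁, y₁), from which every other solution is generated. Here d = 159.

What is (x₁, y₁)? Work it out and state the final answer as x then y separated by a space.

√159 = [12; 1,1,1,1,3,1,1,1,1,24, …], period ℓ=10 (even) → k=9
a_0=12:  p_0=12·1+0=12,  q_0=12·0+1=1
a_1=1:  p_1=1·12+1=13,  q_1=1·1+0=1
a_2=1:  p_2=1·13+12=25,  q_2=1·1+1=2
a_3=1:  p_3=1·25+13=38,  q_3=1·2+1=3
a_4=1:  p_4=1·38+25=63,  q_4=1·3+2=5
a_5=3:  p_5=3·63+38=227,  q_5=3·5+3=18
a_6=1:  p_6=1·227+63=290,  q_6=1·18+5=23
a_7=1:  p_7=1·290+227=517,  q_7=1·23+18=41
a_8=1:  p_8=1·517+290=807,  q_8=1·41+23=64
a_9=1:  p_9=1·807+517=1324,  q_9=1·64+41=105
fundamental: x₁=1324, y₁=105  (since 1752976 − 159·11025 = 1)

1324 105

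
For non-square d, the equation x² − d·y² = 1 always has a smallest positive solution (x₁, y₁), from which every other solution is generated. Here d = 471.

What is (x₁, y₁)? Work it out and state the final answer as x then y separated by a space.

d=471: √d = [21; 1,2,2,1,3,…,2,1,42] (ℓ=14, even), read p_13/q_13
i=0: a=21 ⇒ p=21, q=1
i=1: a=1 ⇒ p=22, q=1
i=2: a=2 ⇒ p=65, q=3
…
i=4: a=1 ⇒ p=217, q=10
…
i=7: a=14 ⇒ p=48809, q=2249
…
i=11: a=2 ⇒ p=2331742, q=107441
i=12: a=2 ⇒ p=5506953, q=253747
i=13: a=1 ⇒ p=7838695, q=361188
→ (7838695, 361188).  Check: 7838695²=61445139303025, 471·361188²=61445139303024, difference 1.

7838695 361188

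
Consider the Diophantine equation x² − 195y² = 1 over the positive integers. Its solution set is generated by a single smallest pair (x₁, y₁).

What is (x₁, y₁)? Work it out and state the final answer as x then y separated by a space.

14 1

d=195: √d = [13; 1,26] (ℓ=2, even), read p_1/q_1
step 0: (13, 1)  from 13·(1,0) + (0,1)
step 1: (14, 1)  from 1·(13,1) + (1,0)
fundamental: x₁=14, y₁=1  (since 196 − 195·1 = 1)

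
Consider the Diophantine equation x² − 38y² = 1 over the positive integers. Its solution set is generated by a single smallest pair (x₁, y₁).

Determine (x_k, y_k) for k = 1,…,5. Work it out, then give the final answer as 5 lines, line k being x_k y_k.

37 6
2737 444
202501 32850
14982337 2430456
1108490437 179820894

[6; 6,12] for √38; ℓ=2 ⇒ convergent index 1
step 0: (6, 1)  from 6·(1,0) + (0,1)
step 1: (37, 6)  from 6·(6,1) + (1,0)
(x₁, y₁) = (37, 6);  37² − 38·6² = 1 ✓
(x_2, y_2) = (37·37 + 38·6·6, 37·6 + 6·37) = (2737, 444)
(x_3, y_3) = (37·2737 + 38·6·444, 37·444 + 6·2737) = (202501, 32850)
(x_4, y_4) = (37·202501 + 38·6·32850, 37·32850 + 6·202501) = (14982337, 2430456)
(x_5, y_5) = (37·14982337 + 38·6·2430456, 37·2430456 + 6·14982337) = (1108490437, 179820894)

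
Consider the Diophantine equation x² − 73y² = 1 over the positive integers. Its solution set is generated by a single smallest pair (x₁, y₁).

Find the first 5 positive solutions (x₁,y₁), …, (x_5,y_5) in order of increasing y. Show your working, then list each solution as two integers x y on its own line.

2281249 267000
10408194000001 1218186966000
47487364308614281249 5557975596000801000
216661004683313632776000001 25358252540801244373932000
988515400545561595548925838281249 115696976500895037877980001335000

d=73: √d = [8; 1,1,5,5,1,1,16] (ℓ=7, odd), read p_13/q_13
step 0: (8, 1)  from 8·(1,0) + (0,1)
…
step 2: (17, 2)  from 1·(9,1) + (8,1)
…
step 4: (487, 57)  from 5·(94,11) + (17,2)
step 5: (581, 68)  from 1·(487,57) + (94,11)
step 6: (1068, 125)  from 1·(581,68) + (487,57)
step 7: (17669, 2068)  from 16·(1068,125) + (581,68)
step 8: (18737, 2193)  from 1·(17669,2068) + (1068,125)
…
step 10: (200767, 23498)  from 5·(36406,4261) + (18737,2193)
step 11: (1040241, 121751)  from 5·(200767,23498) + (36406,4261)
step 12: (1241008, 145249)  from 1·(1040241,121751) + (200767,23498)
step 13: (2281249, 267000)  from 1·(1241008,145249) + (1040241,121751)
(x₁, y₁) = (2281249, 267000);  2281249² − 73·267000² = 1 ✓
n=2: (2281249,267000)∘(2281249,267000) = (2281249·2281249+73·267000·267000, 2281249·267000+267000·2281249) = (10408194000001,1218186966000)
n=3: (10408194000001,1218186966000)∘(2281249,267000) = (2281249·10408194000001+73·267000·1218186966000, 2281249·1218186966000+267000·10408194000001) = (47487364308614281249,5557975596000801000)
n=4: (47487364308614281249,5557975596000801000)∘(2281249,267000) = (2281249·47487364308614281249+73·267000·5557975596000801000, 2281249·5557975596000801000+267000·47487364308614281249) = (216661004683313632776000001,25358252540801244373932000)
n=5: (216661004683313632776000001,25358252540801244373932000)∘(2281249,267000) = (2281249·216661004683313632776000001+73·267000·25358252540801244373932000, 2281249·25358252540801244373932000+267000·216661004683313632776000001) = (988515400545561595548925838281249,115696976500895037877980001335000)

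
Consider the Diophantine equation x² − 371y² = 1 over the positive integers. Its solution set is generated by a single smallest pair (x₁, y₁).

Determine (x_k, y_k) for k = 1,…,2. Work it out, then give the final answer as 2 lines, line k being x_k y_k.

d=371: √d = [19; 3,1,4,1,3,38] (ℓ=6, even), read p_5/q_5
i=0: a=19 ⇒ p=19, q=1
i=1: a=3 ⇒ p=58, q=3
i=2: a=1 ⇒ p=77, q=4
i=3: a=4 ⇒ p=366, q=19
i=4: a=1 ⇒ p=443, q=23
i=5: a=3 ⇒ p=1695, q=88
fundamental: x₁=1695, y₁=88  (since 2873025 − 371·7744 = 1)
(x_2, y_2) = (1695·1695 + 371·88·88, 1695·88 + 88·1695) = (5746049, 298320)

1695 88
5746049 298320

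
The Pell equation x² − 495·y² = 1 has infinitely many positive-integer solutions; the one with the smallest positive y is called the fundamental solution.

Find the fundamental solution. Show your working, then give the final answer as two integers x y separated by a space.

89 4

[22; 4,44] for √495; ℓ=2 ⇒ convergent index 1
step 0: (22, 1)  from 22·(1,0) + (0,1)
step 1: (89, 4)  from 4·(22,1) + (1,0)
(x₁, y₁) = (89, 4);  89² − 495·4² = 1 ✓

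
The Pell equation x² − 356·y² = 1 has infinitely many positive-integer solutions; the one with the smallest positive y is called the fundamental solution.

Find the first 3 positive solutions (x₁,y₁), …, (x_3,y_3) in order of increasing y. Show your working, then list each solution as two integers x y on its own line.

[18; 1,6,1,1,2,…,6,1,36] for √356; ℓ=14 ⇒ convergent index 13
step 0: (18, 1)  from 18·(1,0) + (0,1)
step 1: (19, 1)  from 1·(18,1) + (1,0)
step 2: (132, 7)  from 6·(19,1) + (18,1)
step 3: (151, 8)  from 1·(132,7) + (19,1)
…
step 11: (66019, 3499)  from 1·(37868,2007) + (28151,1492)
step 12: (433982, 23001)  from 6·(66019,3499) + (37868,2007)
step 13: (500001, 26500)  from 1·(433982,23001) + (66019,3499)
(x₁, y₁) = (500001, 26500);  500001² − 356·26500² = 1 ✓
k=2:  x_2 = 500001·500001+356·26500·26500 = 500002000001,  y_2 = 500001·26500+26500·500001 = 26500053000
k=3:  x_3 = 500001·500002000001+356·26500·26500053000 = 500003000004500001,  y_3 = 500001·26500053000+26500·500002000001 = 26500106000079500

500001 26500
500002000001 26500053000
500003000004500001 26500106000079500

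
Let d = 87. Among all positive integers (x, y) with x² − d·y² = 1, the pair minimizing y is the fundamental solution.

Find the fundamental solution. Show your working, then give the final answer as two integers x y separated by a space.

√87 → a₀=9, period (3,18); ℓ=2 even so k=1
a_0=9:  p_0=9·1+0=9,  q_0=9·0+1=1
a_1=3:  p_1=3·9+1=28,  q_1=3·1+0=3
→ (28, 3).  Check: 28²=784, 87·3²=783, difference 1.

28 3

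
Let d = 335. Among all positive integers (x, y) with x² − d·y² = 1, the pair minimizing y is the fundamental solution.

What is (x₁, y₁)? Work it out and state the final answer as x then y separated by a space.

604 33

√335 → a₀=18, period (3,3,3,36); ℓ=4 even so k=3
i=0: a=18 ⇒ p=18, q=1
i=1: a=3 ⇒ p=55, q=3
i=2: a=3 ⇒ p=183, q=10
i=3: a=3 ⇒ p=604, q=33
fundamental: x₁=604, y₁=33  (since 364816 − 335·1089 = 1)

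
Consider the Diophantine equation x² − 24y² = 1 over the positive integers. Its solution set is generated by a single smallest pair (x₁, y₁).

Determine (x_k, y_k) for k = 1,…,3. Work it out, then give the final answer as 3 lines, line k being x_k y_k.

√24 → a₀=4, period (1,8); ℓ=2 even so k=1
i=0: a=4 ⇒ p=4, q=1
i=1: a=1 ⇒ p=5, q=1
→ (5, 1).  Check: 5²=25, 24·1²=24, difference 1.
(5+1√24)^2 = 49 + 10√24
(5+1√24)^3 = 485 + 99√24

5 1
49 10
485 99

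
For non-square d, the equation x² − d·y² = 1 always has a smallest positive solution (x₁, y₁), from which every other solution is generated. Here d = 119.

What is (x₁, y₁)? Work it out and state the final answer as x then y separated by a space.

√119 → a₀=10, period (1,9,1,20); ℓ=4 even so k=3
k=0  a_k=10  p_k/q_k = 10/1
…
k=2  a_k=9  p_k/q_k = 109/10
k=3  a_k=1  p_k/q_k = 120/11
→ (120, 11).  Check: 120²=14400, 119·11²=14399, difference 1.

120 11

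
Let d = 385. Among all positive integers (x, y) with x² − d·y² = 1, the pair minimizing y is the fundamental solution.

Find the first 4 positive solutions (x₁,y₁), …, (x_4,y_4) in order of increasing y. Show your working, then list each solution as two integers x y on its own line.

√385 → a₀=19, period (1,1,1,1,1,…,1,1,38); ℓ=16 even so k=15
i=0: a=19 ⇒ p=19, q=1
…
i=2: a=1 ⇒ p=39, q=2
i=3: a=1 ⇒ p=59, q=3
i=4: a=1 ⇒ p=98, q=5
…
i=8: a=2 ⇒ p=2021, q=103
i=9: a=1 ⇒ p=2747, q=140
…
i=11: a=1 ⇒ p=13009, q=663
i=12: a=1 ⇒ p=23271, q=1186
i=13: a=1 ⇒ p=36280, q=1849
i=14: a=1 ⇒ p=59551, q=3035
i=15: a=1 ⇒ p=95831, q=4884
(x₁, y₁) = (95831, 4884);  95831² − 385·4884² = 1 ✓
n=2: (95831,4884)∘(95831,4884) = (95831·95831+385·4884·4884, 95831·4884+4884·95831) = (18367161121,936077208)
n=3: (18367161121,936077208)∘(95831,4884) = (95831·18367161121+385·4884·936077208, 95831·936077208+4884·18367161121) = (3520286834677271,179410429834812)
n=4: (3520286834677271,179410429834812)∘(95831,4884) = (95831·3520286834677271+385·4884·179410429834812, 95831·179410429834812+4884·3520286834677271) = (674705215289547953281,34386161802063660336)

95831 4884
18367161121 936077208
3520286834677271 179410429834812
674705215289547953281 34386161802063660336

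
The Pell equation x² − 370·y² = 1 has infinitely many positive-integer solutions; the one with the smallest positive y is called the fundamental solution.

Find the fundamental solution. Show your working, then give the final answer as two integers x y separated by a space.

[19; 4,4,38] for √370; ℓ=3 ⇒ convergent index 5
i=0: a=19 ⇒ p=19, q=1
i=1: a=4 ⇒ p=77, q=4
i=2: a=4 ⇒ p=327, q=17
…
i=4: a=4 ⇒ p=50339, q=2617
i=5: a=4 ⇒ p=213859, q=11118
→ (213859, 11118).  Check: 213859²=45735671881, 370·11118²=45735671880, difference 1.

213859 11118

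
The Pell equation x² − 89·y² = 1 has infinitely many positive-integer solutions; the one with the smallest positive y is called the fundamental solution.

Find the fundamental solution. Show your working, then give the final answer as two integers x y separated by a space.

500001 53000

[9; 2,3,3,2,18] for √89; ℓ=5 ⇒ convergent index 9
a_0=9:  p_0=9·1+0=9,  q_0=9·0+1=1
a_1=2:  p_1=2·9+1=19,  q_1=2·1+0=2
…
a_3=3:  p_3=3·66+19=217,  q_3=3·7+2=23
…
a_5=18:  p_5=18·500+217=9217,  q_5=18·53+23=977
…
a_8=3:  p_8=3·66019+18934=216991,  q_8=3·6998+2007=23001
a_9=2:  p_9=2·216991+66019=500001,  q_9=2·23001+6998=53000
→ (500001, 53000).  Check: 500001²=250001000001, 89·53000²=250001000000, difference 1.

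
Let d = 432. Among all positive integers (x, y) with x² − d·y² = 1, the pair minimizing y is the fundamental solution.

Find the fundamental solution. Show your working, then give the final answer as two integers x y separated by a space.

d=432: √d = [20; 1,3,1,1,1,3,1,40] (ℓ=8, even), read p_7/q_7
a_0=20:  p_0=20·1+0=20,  q_0=20·0+1=1
…
a_2=3:  p_2=3·21+20=83,  q_2=3·1+1=4
a_3=1:  p_3=1·83+21=104,  q_3=1·4+1=5
…
a_6=3:  p_6=3·291+187=1060,  q_6=3·14+9=51
a_7=1:  p_7=1·1060+291=1351,  q_7=1·51+14=65
fundamental: x₁=1351, y₁=65  (since 1825201 − 432·4225 = 1)

1351 65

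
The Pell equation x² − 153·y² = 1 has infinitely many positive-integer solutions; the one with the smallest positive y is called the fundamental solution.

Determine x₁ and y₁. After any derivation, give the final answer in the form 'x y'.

2177 176

√153 = [12; 2,1,2,2,2,1,2,24, …], period ℓ=8 (even) → k=7
step 0: (12, 1)  from 12·(1,0) + (0,1)
step 1: (25, 2)  from 2·(12,1) + (1,0)
step 2: (37, 3)  from 1·(25,2) + (12,1)
step 3: (99, 8)  from 2·(37,3) + (25,2)
step 4: (235, 19)  from 2·(99,8) + (37,3)
step 5: (569, 46)  from 2·(235,19) + (99,8)
step 6: (804, 65)  from 1·(569,46) + (235,19)
step 7: (2177, 176)  from 2·(804,65) + (569,46)
(x₁, y₁) = (2177, 176);  2177² − 153·176² = 1 ✓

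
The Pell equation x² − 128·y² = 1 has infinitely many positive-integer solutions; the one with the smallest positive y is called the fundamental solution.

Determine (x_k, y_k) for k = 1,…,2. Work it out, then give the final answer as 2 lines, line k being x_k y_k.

d=128: √d = [11; 3,5,3,22] (ℓ=4, even), read p_3/q_3
k=0  a_k=11  p_k/q_k = 11/1
…
k=2  a_k=5  p_k/q_k = 181/16
k=3  a_k=3  p_k/q_k = 577/51
(x₁, y₁) = (577, 51);  577² − 128·51² = 1 ✓
k=2:  x_2 = 577·577+128·51·51 = 665857,  y_2 = 577·51+51·577 = 58854

577 51
665857 58854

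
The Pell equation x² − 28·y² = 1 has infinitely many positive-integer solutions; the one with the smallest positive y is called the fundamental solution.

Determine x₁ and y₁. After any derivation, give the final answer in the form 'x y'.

127 24

d=28: √d = [5; 3,2,3,10] (ℓ=4, even), read p_3/q_3
k=0  a_k=5  p_k/q_k = 5/1
k=1  a_k=3  p_k/q_k = 16/3
k=2  a_k=2  p_k/q_k = 37/7
k=3  a_k=3  p_k/q_k = 127/24
→ (127, 24).  Check: 127²=16129, 28·24²=16128, difference 1.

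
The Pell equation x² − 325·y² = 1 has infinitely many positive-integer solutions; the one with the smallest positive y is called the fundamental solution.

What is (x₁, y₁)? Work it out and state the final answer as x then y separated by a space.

649 36

√325 → a₀=18, period (36); ℓ=1 odd so k=1
k=0  a_k=18  p_k/q_k = 18/1
k=1  a_k=36  p_k/q_k = 649/36
fundamental: x₁=649, y₁=36  (since 421201 − 325·1296 = 1)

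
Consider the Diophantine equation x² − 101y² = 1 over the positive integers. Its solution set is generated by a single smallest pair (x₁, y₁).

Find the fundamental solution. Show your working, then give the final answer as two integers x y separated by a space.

[10; 20] for √101; ℓ=1 ⇒ convergent index 1
a_0=10:  p_0=10·1+0=10,  q_0=10·0+1=1
a_1=20:  p_1=20·10+1=201,  q_1=20·1+0=20
(x₁, y₁) = (201, 20);  201² − 101·20² = 1 ✓

201 20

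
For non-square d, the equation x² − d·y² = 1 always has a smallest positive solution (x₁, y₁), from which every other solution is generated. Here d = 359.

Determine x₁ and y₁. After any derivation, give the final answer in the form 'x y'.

360 19

√359 → a₀=18, period (1,17,1,36); ℓ=4 even so k=3
step 0: (18, 1)  from 18·(1,0) + (0,1)
step 1: (19, 1)  from 1·(18,1) + (1,0)
step 2: (341, 18)  from 17·(19,1) + (18,1)
step 3: (360, 19)  from 1·(341,18) + (19,1)
→ (360, 19).  Check: 360²=129600, 359·19²=129599, difference 1.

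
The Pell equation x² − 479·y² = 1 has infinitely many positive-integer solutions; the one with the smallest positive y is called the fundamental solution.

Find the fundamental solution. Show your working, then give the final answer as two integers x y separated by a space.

2989440 136591

[21; 1,7,1,3,2,21,2,3,1,7,1,42] for √479; ℓ=12 ⇒ convergent index 11
step 0: (21, 1)  from 21·(1,0) + (0,1)
…
step 4: (766, 35)  from 3·(197,9) + (175,8)
step 5: (1729, 79)  from 2·(766,35) + (197,9)
step 6: (37075, 1694)  from 21·(1729,79) + (766,35)
step 7: (75879, 3467)  from 2·(37075,1694) + (1729,79)
step 8: (264712, 12095)  from 3·(75879,3467) + (37075,1694)
step 9: (340591, 15562)  from 1·(264712,12095) + (75879,3467)
step 10: (2648849, 121029)  from 7·(340591,15562) + (264712,12095)
step 11: (2989440, 136591)  from 1·(2648849,121029) + (340591,15562)
→ (2989440, 136591).  Check: 2989440²=8936751513600, 479·136591²=8936751513599, difference 1.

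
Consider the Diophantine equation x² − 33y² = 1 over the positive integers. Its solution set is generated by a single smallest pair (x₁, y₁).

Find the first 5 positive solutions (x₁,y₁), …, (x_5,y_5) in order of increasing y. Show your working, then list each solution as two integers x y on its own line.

23 4
1057 184
48599 8460
2234497 388976
102738263 17884436

[5; 1,2,1,10] for √33; ℓ=4 ⇒ convergent index 3
step 0: (5, 1)  from 5·(1,0) + (0,1)
step 1: (6, 1)  from 1·(5,1) + (1,0)
step 2: (17, 3)  from 2·(6,1) + (5,1)
step 3: (23, 4)  from 1·(17,3) + (6,1)
(x₁, y₁) = (23, 4);  23² − 33·4² = 1 ✓
n=2: (23,4)∘(23,4) = (23·23+33·4·4, 23·4+4·23) = (1057,184)
n=3: (1057,184)∘(23,4) = (23·1057+33·4·184, 23·184+4·1057) = (48599,8460)
n=4: (48599,8460)∘(23,4) = (23·48599+33·4·8460, 23·8460+4·48599) = (2234497,388976)
n=5: (2234497,388976)∘(23,4) = (23·2234497+33·4·388976, 23·388976+4·2234497) = (102738263,17884436)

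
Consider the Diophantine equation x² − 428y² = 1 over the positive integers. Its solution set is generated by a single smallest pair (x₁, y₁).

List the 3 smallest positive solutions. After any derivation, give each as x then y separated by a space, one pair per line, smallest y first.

1850887 89466
6851565373537 331182912684
25362946559057703751 1225964295417811950

√428 = [20; 1,2,4,1,5,10,5,1,4,2,1,40, …], period ℓ=12 (even) → k=11
k=0  a_k=20  p_k/q_k = 20/1
k=1  a_k=1  p_k/q_k = 21/1
k=2  a_k=2  p_k/q_k = 62/3
k=3  a_k=4  p_k/q_k = 269/13
…
k=5  a_k=5  p_k/q_k = 1924/93
k=6  a_k=10  p_k/q_k = 19571/946
k=7  a_k=5  p_k/q_k = 99779/4823
…
k=10  a_k=2  p_k/q_k = 1273708/61567
k=11  a_k=1  p_k/q_k = 1850887/89466
→ (1850887, 89466).  Check: 1850887²=3425782686769, 428·89466²=3425782686768, difference 1.
(1850887+89466√428)^2 = 6851565373537 + 331182912684√428
(1850887+89466√428)^3 = 25362946559057703751 + 1225964295417811950√428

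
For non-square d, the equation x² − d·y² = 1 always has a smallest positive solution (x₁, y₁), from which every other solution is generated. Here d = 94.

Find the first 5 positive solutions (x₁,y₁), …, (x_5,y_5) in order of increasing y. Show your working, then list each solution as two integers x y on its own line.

d=94: √d = [9; 1,2,3,1,1,…,2,1,18] (ℓ=16, even), read p_15/q_15
step 0: (9, 1)  from 9·(1,0) + (0,1)
step 1: (10, 1)  from 1·(9,1) + (1,0)
step 2: (29, 3)  from 2·(10,1) + (9,1)
step 3: (97, 10)  from 3·(29,3) + (10,1)
step 4: (126, 13)  from 1·(97,10) + (29,3)
…
step 7: (1464, 151)  from 1·(1241,128) + (223,23)
step 8: (12953, 1336)  from 8·(1464,151) + (1241,128)
step 9: (14417, 1487)  from 1·(12953,1336) + (1464,151)
step 10: (85038, 8771)  from 5·(14417,1487) + (12953,1336)
step 11: (99455, 10258)  from 1·(85038,8771) + (14417,1487)
step 12: (184493, 19029)  from 1·(99455,10258) + (85038,8771)
step 13: (652934, 67345)  from 3·(184493,19029) + (99455,10258)
step 14: (1490361, 153719)  from 2·(652934,67345) + (184493,19029)
step 15: (2143295, 221064)  from 1·(1490361,153719) + (652934,67345)
→ (2143295, 221064).  Check: 2143295²=4593713457025, 94·221064²=4593713457024, difference 1.
k=2:  x_2 = 2143295·2143295+94·221064·221064 = 9187426914049,  y_2 = 2143295·221064+221064·2143295 = 947610731760
k=3:  x_3 = 2143295·9187426914049+94·221064·947610731760 = 39382732335491159615,  y_3 = 2143295·947610731760+221064·9187426914049 = 4062018686654877336
k=4:  x_4 = 2143295·39382732335491159615+94·221064·4062018686654877336 = 168817626601983862467148801,  y_4 = 2143295·4062018686654877336+221064·39382732335491159615 = 17412208682026983028992480
k=5:  x_5 = 2143295·168817626601983862467148801+94·221064·17412208682026983028992480 = 723651950015758622280719887718975,  y_5 = 2143295·17412208682026983028992480+221064·168817626601983862467148801 = 74638999614285983163562219965864

2143295 221064
9187426914049 947610731760
39382732335491159615 4062018686654877336
168817626601983862467148801 17412208682026983028992480
723651950015758622280719887718975 74638999614285983163562219965864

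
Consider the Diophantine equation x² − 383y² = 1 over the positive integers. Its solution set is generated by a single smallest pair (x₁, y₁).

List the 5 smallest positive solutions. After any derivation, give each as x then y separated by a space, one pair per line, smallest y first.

√383 = [19; 1,1,3,19,3,1,1,38, …], period ℓ=8 (even) → k=7
step 0: (19, 1)  from 19·(1,0) + (0,1)
…
step 3: (137, 7)  from 3·(39,2) + (20,1)
step 4: (2642, 135)  from 19·(137,7) + (39,2)
…
step 6: (10705, 547)  from 1·(8063,412) + (2642,135)
step 7: (18768, 959)  from 1·(10705,547) + (8063,412)
fundamental: x₁=18768, y₁=959  (since 352237824 − 383·919681 = 1)
n=2: (18768,959)∘(18768,959) = (18768·18768+383·959·959, 18768·959+959·18768) = (704475647,35997024)
n=3: (704475647,35997024)∘(18768,959) = (18768·704475647+383·959·35997024, 18768·35997024+959·704475647) = (26443197867024,1351184291905)
n=4: (26443197867024,1351184291905)∘(18768,959) = (18768·26443197867024+383·959·1351184291905, 18768·1351184291905+959·26443197867024) = (992571874432137217,50718053544949056)
n=5: (992571874432137217,50718053544949056)∘(18768,959) = (18768·992571874432137217+383·959·50718053544949056, 18768·50718053544949056+959·992571874432137217) = (37257177852241504710288,1903752856512023474111)

18768 959
704475647 35997024
26443197867024 1351184291905
992571874432137217 50718053544949056
37257177852241504710288 1903752856512023474111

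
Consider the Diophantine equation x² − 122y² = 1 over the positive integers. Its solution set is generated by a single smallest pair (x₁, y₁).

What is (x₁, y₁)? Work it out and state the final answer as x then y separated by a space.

243 22

√122 → a₀=11, period (22); ℓ=1 odd so k=1
a_0=11:  p_0=11·1+0=11,  q_0=11·0+1=1
a_1=22:  p_1=22·11+1=243,  q_1=22·1+0=22
fundamental: x₁=243, y₁=22  (since 59049 − 122·484 = 1)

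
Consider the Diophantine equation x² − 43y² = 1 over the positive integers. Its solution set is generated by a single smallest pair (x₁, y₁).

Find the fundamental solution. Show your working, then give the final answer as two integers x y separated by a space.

3482 531

√43 → a₀=6, period (1,1,3,1,5,1,3,1,1,12); ℓ=10 even so k=9
step 0: (6, 1)  from 6·(1,0) + (0,1)
…
step 7: (1541, 235)  from 3·(400,61) + (341,52)
step 8: (1941, 296)  from 1·(1541,235) + (400,61)
step 9: (3482, 531)  from 1·(1941,296) + (1541,235)
→ (3482, 531).  Check: 3482²=12124324, 43·531²=12124323, difference 1.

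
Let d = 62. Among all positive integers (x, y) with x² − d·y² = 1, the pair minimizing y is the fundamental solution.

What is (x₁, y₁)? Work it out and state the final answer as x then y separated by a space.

√62 = [7; 1,6,1,14, …], period ℓ=4 (even) → k=3
i=0: a=7 ⇒ p=7, q=1
…
i=2: a=6 ⇒ p=55, q=7
i=3: a=1 ⇒ p=63, q=8
(x₁, y₁) = (63, 8);  63² − 62·8² = 1 ✓

63 8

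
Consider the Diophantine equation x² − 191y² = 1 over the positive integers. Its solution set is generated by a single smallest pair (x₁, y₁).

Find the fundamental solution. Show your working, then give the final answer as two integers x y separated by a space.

8994000 650783

d=191: √d = [13; 1,4,1,1,3,…,4,1,26] (ℓ=16, even), read p_15/q_15
step 0: (13, 1)  from 13·(1,0) + (0,1)
…
step 2: (69, 5)  from 4·(14,1) + (13,1)
step 3: (83, 6)  from 1·(69,5) + (14,1)
step 4: (152, 11)  from 1·(83,6) + (69,5)
…
step 6: (1230, 89)  from 2·(539,39) + (152,11)
step 7: (2999, 217)  from 2·(1230,89) + (539,39)
step 8: (40217, 2910)  from 13·(2999,217) + (1230,89)
step 9: (83433, 6037)  from 2·(40217,2910) + (2999,217)
step 10: (207083, 14984)  from 2·(83433,6037) + (40217,2910)
step 11: (704682, 50989)  from 3·(207083,14984) + (83433,6037)
step 12: (911765, 65973)  from 1·(704682,50989) + (207083,14984)
step 13: (1616447, 116962)  from 1·(911765,65973) + (704682,50989)
step 14: (7377553, 533821)  from 4·(1616447,116962) + (911765,65973)
step 15: (8994000, 650783)  from 1·(7377553,533821) + (1616447,116962)
→ (8994000, 650783).  Check: 8994000²=80892036000000, 191·650783²=80892035999999, difference 1.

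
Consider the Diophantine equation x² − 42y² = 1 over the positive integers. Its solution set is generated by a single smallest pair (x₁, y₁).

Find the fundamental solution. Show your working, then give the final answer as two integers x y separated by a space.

√42 → a₀=6, period (2,12); ℓ=2 even so k=1
k=0  a_k=6  p_k/q_k = 6/1
k=1  a_k=2  p_k/q_k = 13/2
fundamental: x₁=13, y₁=2  (since 169 − 42·4 = 1)

13 2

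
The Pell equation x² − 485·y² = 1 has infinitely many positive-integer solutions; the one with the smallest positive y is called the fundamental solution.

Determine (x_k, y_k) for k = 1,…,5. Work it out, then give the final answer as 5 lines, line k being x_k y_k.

969 44
1877921 85272
3639409929 165257092
7053174564481 320268159024
13669048666554249 620679526931420

√485 = [22; 44, …], period ℓ=1 (odd) → k=1
i=0: a=22 ⇒ p=22, q=1
i=1: a=44 ⇒ p=969, q=44
fundamental: x₁=969, y₁=44  (since 938961 − 485·1936 = 1)
(969+44√485)^2 = 1877921 + 85272√485
(969+44√485)^3 = 3639409929 + 165257092√485
(969+44√485)^4 = 7053174564481 + 320268159024√485
(969+44√485)^5 = 13669048666554249 + 620679526931420√485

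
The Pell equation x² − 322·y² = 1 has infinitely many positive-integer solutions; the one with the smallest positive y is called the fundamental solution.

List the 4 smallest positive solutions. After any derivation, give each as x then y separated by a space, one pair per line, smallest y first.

323 18
208657 11628
134792099 7511670
87075487297 4852527192

[17; 1,16,1,34] for √322; ℓ=4 ⇒ convergent index 3
i=0: a=17 ⇒ p=17, q=1
i=1: a=1 ⇒ p=18, q=1
i=2: a=16 ⇒ p=305, q=17
i=3: a=1 ⇒ p=323, q=18
fundamental: x₁=323, y₁=18  (since 104329 − 322·324 = 1)
(323+18√322)^2 = 208657 + 11628√322
(323+18√322)^3 = 134792099 + 7511670√322
(323+18√322)^4 = 87075487297 + 4852527192√322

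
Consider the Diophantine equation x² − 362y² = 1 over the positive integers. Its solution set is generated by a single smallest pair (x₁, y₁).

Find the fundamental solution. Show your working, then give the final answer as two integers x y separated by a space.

723 38

√362 → a₀=19, period (38); ℓ=1 odd so k=1
step 0: (19, 1)  from 19·(1,0) + (0,1)
step 1: (723, 38)  from 38·(19,1) + (1,0)
fundamental: x₁=723, y₁=38  (since 522729 − 362·1444 = 1)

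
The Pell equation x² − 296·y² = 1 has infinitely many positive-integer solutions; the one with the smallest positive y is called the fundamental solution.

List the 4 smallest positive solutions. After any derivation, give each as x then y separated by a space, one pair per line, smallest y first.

√296 = [17; 4,1,7,1,4,34, …], period ℓ=6 (even) → k=5
step 0: (17, 1)  from 17·(1,0) + (0,1)
step 1: (69, 4)  from 4·(17,1) + (1,0)
…
step 3: (671, 39)  from 7·(86,5) + (69,4)
step 4: (757, 44)  from 1·(671,39) + (86,5)
step 5: (3699, 215)  from 4·(757,44) + (671,39)
→ (3699, 215).  Check: 3699²=13682601, 296·215²=13682600, difference 1.
(3699+215√296)^2 = 27365201 + 1590570√296
(3699+215√296)^3 = 202447753299 + 11767036645√296
(3699+215√296)^4 = 1497708451540801 + 87052535509140√296

3699 215
27365201 1590570
202447753299 11767036645
1497708451540801 87052535509140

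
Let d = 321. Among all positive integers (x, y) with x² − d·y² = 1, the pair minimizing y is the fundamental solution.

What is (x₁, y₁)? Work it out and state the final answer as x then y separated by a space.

215 12

[17; 1,10,1,34] for √321; ℓ=4 ⇒ convergent index 3
step 0: (17, 1)  from 17·(1,0) + (0,1)
…
step 2: (197, 11)  from 10·(18,1) + (17,1)
step 3: (215, 12)  from 1·(197,11) + (18,1)
(x₁, y₁) = (215, 12);  215² − 321·12² = 1 ✓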